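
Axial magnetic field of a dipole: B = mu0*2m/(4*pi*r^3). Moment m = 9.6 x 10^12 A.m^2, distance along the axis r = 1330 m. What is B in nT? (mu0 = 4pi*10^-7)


m = 9.6 x 10^12 = 9600000000000 A.m^2
2m = 19200000000000 A.m^2
r^3 = 1330^3 = 2352637000
B = (4pi*10^-7) * 19200000000000 / (4*pi * 2352637000) * 1e9
= 24127431.57957 / 29564108463.05 * 1e9
= 816105.502 nT

816105.502


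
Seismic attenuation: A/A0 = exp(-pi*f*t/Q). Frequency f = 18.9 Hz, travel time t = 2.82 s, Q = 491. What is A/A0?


pi*f*t/Q = pi*18.9*2.82/491 = 0.34102
A/A0 = exp(-0.34102) = 0.711045

0.711045


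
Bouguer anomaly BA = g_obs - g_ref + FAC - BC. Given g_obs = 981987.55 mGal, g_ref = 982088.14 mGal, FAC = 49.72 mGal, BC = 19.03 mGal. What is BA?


BA = g_obs - g_ref + FAC - BC
= 981987.55 - 982088.14 + 49.72 - 19.03
= -69.9 mGal

-69.9


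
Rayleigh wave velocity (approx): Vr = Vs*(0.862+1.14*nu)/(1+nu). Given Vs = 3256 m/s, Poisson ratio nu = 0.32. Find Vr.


Numerator factor = 0.862 + 1.14*0.32 = 1.2268
Denominator = 1 + 0.32 = 1.32
Vr = 3256 * 1.2268 / 1.32 = 3026.11 m/s

3026.11


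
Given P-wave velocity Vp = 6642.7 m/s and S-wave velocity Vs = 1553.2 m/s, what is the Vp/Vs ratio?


Vp/Vs = 6642.7 / 1553.2
= 4.2768

4.2768


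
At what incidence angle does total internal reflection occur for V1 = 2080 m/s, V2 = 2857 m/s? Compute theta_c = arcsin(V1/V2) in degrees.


V1/V2 = 2080/2857 = 0.728036
theta_c = arcsin(0.728036) = 46.722 degrees

46.722


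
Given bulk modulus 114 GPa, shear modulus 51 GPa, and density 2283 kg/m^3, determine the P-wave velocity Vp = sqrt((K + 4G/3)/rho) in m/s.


First compute the effective modulus:
K + 4G/3 = 114e9 + 4*51e9/3 = 182000000000.0 Pa
Then divide by density:
182000000000.0 / 2283 = 79719667.1047 Pa/(kg/m^3)
Take the square root:
Vp = sqrt(79719667.1047) = 8928.59 m/s

8928.59


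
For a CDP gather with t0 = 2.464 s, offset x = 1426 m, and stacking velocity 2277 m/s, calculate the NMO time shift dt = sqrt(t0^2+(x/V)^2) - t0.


x/Vnmo = 1426/2277 = 0.626263
(x/Vnmo)^2 = 0.392205
t0^2 = 6.071296
sqrt(6.071296 + 0.392205) = 2.542342
dt = 2.542342 - 2.464 = 0.078342

0.078342


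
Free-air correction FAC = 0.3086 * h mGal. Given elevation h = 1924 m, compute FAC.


FAC = 0.3086 * h
= 0.3086 * 1924
= 593.7464 mGal

593.7464


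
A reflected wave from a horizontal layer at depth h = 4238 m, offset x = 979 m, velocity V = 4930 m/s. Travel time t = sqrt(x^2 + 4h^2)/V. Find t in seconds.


x^2 + 4h^2 = 979^2 + 4*4238^2 = 958441 + 71842576 = 72801017
sqrt(72801017) = 8532.3512
t = 8532.3512 / 4930 = 1.7307 s

1.7307


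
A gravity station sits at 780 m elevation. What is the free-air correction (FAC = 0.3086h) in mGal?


FAC = 0.3086 * h
= 0.3086 * 780
= 240.708 mGal

240.708


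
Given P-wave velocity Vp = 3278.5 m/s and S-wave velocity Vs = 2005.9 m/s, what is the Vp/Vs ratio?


Vp/Vs = 3278.5 / 2005.9
= 1.6344

1.6344


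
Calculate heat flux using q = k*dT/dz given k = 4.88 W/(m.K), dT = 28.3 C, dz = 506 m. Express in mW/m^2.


q = k * dT / dz * 1000
= 4.88 * 28.3 / 506 * 1000
= 0.272933 * 1000
= 272.9328 mW/m^2

272.9328


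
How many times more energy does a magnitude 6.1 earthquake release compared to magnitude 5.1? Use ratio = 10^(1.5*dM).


M2 - M1 = 6.1 - 5.1 = 1.0
1.5 * 1.0 = 1.5
ratio = 10^1.5 = 31.62

31.62


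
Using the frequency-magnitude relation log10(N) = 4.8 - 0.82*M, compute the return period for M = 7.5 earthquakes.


log10(N) = 4.8 - 0.82*7.5 = -1.35
N = 10^-1.35 = 0.044668
T = 1/N = 1/0.044668 = 22.3872 years

22.3872


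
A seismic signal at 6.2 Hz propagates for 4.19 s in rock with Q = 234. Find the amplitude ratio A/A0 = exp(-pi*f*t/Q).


pi*f*t/Q = pi*6.2*4.19/234 = 0.34877
A/A0 = exp(-0.34877) = 0.705555

0.705555


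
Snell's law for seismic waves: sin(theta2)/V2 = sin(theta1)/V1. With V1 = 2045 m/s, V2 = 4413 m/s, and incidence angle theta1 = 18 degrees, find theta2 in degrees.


sin(theta1) = sin(18 deg) = 0.309017
sin(theta2) = V2/V1 * sin(theta1) = 4413/2045 * 0.309017 = 0.666842
theta2 = arcsin(0.666842) = 41.8238 degrees

41.8238


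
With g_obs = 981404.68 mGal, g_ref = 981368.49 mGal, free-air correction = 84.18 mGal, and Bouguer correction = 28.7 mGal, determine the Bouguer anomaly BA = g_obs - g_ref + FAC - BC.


BA = g_obs - g_ref + FAC - BC
= 981404.68 - 981368.49 + 84.18 - 28.7
= 91.67 mGal

91.67


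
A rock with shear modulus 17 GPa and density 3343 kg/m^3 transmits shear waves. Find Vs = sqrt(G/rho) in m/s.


Convert G to Pa: G = 17e9 Pa
Compute G/rho = 17e9 / 3343 = 5085252.767
Vs = sqrt(5085252.767) = 2255.05 m/s

2255.05


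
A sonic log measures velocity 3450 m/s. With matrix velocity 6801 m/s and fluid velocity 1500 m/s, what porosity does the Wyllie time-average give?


1/V - 1/Vm = 1/3450 - 1/6801 = 0.00014282
1/Vf - 1/Vm = 1/1500 - 1/6801 = 0.00051963
phi = 0.00014282 / 0.00051963 = 0.2748

0.2748


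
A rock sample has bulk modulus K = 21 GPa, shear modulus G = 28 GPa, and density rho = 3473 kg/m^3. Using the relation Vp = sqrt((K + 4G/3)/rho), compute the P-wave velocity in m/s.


First compute the effective modulus:
K + 4G/3 = 21e9 + 4*28e9/3 = 58333333333.33 Pa
Then divide by density:
58333333333.33 / 3473 = 16796237.6428 Pa/(kg/m^3)
Take the square root:
Vp = sqrt(16796237.6428) = 4098.32 m/s

4098.32


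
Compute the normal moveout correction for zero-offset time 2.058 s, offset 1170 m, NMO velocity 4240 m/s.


x/Vnmo = 1170/4240 = 0.275943
(x/Vnmo)^2 = 0.076145
t0^2 = 4.235364
sqrt(4.235364 + 0.076145) = 2.076417
dt = 2.076417 - 2.058 = 0.018417

0.018417


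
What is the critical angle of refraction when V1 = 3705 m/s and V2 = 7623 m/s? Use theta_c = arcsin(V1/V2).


V1/V2 = 3705/7623 = 0.486029
theta_c = arcsin(0.486029) = 29.0799 degrees

29.0799


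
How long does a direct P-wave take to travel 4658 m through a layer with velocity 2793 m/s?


t = x / V
= 4658 / 2793
= 1.6677 s

1.6677


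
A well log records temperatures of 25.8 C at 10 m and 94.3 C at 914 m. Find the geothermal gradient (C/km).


dT = 94.3 - 25.8 = 68.5 C
dz = 914 - 10 = 904 m
gradient = dT/dz * 1000 = 68.5/904 * 1000 = 75.7743 C/km

75.7743


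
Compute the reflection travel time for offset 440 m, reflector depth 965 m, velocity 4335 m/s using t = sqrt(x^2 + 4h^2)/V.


x^2 + 4h^2 = 440^2 + 4*965^2 = 193600 + 3724900 = 3918500
sqrt(3918500) = 1979.5201
t = 1979.5201 / 4335 = 0.4566 s

0.4566


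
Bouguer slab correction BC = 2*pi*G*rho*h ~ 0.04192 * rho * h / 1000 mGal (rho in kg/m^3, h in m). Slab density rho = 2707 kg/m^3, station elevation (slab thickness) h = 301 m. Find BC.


BC = 0.04192 * rho * h / 1000
= 0.04192 * 2707 * 301 / 1000
= 34.1567 mGal

34.1567


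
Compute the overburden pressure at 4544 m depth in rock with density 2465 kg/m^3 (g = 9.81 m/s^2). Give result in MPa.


P = rho * g * z / 1e6
= 2465 * 9.81 * 4544 / 1e6
= 109881417.6 / 1e6
= 109.8814 MPa

109.8814


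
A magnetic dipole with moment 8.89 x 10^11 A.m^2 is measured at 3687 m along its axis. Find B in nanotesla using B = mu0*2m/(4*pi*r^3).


m = 8.89 x 10^11 = 889000000000 A.m^2
2m = 1778000000000 A.m^2
r^3 = 3687^3 = 50120963703
B = (4pi*10^-7) * 1778000000000 / (4*pi * 50120963703) * 1e9
= 2234300.695233 / 629838605440.74 * 1e9
= 3547.4178 nT

3547.4178


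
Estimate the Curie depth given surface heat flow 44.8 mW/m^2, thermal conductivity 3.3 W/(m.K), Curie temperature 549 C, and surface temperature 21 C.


T_Curie - T_surf = 549 - 21 = 528 C
Convert q to W/m^2: 44.8 mW/m^2 = 0.0448 W/m^2
d = 528 * 3.3 / 0.0448 = 38892.86 m

38892.86


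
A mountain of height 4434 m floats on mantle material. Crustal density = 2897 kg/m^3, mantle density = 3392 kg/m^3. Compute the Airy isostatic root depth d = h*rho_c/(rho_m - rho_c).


rho_m - rho_c = 3392 - 2897 = 495
d = 4434 * 2897 / 495
= 12845298 / 495
= 25950.1 m

25950.1


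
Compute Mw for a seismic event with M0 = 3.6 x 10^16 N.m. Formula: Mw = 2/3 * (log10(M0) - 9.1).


log10(M0) = log10(3.6 x 10^16) = 16.5563
Mw = 2/3 * (16.5563 - 9.1)
= 2/3 * 7.4563
= 4.97

4.97


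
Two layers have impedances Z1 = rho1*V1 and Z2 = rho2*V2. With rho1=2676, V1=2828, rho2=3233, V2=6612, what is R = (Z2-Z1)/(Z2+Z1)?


Z1 = 2676 * 2828 = 7567728
Z2 = 3233 * 6612 = 21376596
R = (21376596 - 7567728) / (21376596 + 7567728) = 13808868 / 28944324 = 0.4771

0.4771


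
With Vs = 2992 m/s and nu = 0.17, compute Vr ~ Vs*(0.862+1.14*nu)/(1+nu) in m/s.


Numerator factor = 0.862 + 1.14*0.17 = 1.0558
Denominator = 1 + 0.17 = 1.17
Vr = 2992 * 1.0558 / 1.17 = 2699.96 m/s

2699.96


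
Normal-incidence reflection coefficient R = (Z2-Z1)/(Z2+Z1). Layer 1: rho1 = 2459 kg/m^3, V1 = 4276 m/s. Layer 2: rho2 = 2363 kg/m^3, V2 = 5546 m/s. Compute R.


Z1 = 2459 * 4276 = 10514684
Z2 = 2363 * 5546 = 13105198
R = (13105198 - 10514684) / (13105198 + 10514684) = 2590514 / 23619882 = 0.1097

0.1097


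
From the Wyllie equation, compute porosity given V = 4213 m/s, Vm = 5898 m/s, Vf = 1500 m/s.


1/V - 1/Vm = 1/4213 - 1/5898 = 6.781e-05
1/Vf - 1/Vm = 1/1500 - 1/5898 = 0.00049712
phi = 6.781e-05 / 0.00049712 = 0.1364

0.1364


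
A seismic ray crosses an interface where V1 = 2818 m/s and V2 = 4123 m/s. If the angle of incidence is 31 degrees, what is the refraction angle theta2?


sin(theta1) = sin(31 deg) = 0.515038
sin(theta2) = V2/V1 * sin(theta1) = 4123/2818 * 0.515038 = 0.753549
theta2 = arcsin(0.753549) = 48.8988 degrees

48.8988


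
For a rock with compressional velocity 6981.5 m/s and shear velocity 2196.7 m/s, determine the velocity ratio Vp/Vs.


Vp/Vs = 6981.5 / 2196.7
= 3.1782

3.1782


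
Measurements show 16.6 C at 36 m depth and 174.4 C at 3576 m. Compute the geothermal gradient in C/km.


dT = 174.4 - 16.6 = 157.8 C
dz = 3576 - 36 = 3540 m
gradient = dT/dz * 1000 = 157.8/3540 * 1000 = 44.5763 C/km

44.5763


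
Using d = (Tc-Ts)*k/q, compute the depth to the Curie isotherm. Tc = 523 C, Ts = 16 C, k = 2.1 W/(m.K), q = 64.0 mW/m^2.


T_Curie - T_surf = 523 - 16 = 507 C
Convert q to W/m^2: 64.0 mW/m^2 = 0.064 W/m^2
d = 507 * 2.1 / 0.064 = 16635.94 m

16635.94


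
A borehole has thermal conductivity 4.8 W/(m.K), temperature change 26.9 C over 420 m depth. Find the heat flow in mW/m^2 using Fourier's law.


q = k * dT / dz * 1000
= 4.8 * 26.9 / 420 * 1000
= 0.307429 * 1000
= 307.4286 mW/m^2

307.4286


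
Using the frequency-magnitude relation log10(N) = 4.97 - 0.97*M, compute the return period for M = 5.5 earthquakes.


log10(N) = 4.97 - 0.97*5.5 = -0.365
N = 10^-0.365 = 0.431519
T = 1/N = 1/0.431519 = 2.3174 years

2.3174


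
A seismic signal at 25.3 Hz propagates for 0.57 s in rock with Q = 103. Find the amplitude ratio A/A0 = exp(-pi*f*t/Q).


pi*f*t/Q = pi*25.3*0.57/103 = 0.439853
A/A0 = exp(-0.439853) = 0.644131

0.644131


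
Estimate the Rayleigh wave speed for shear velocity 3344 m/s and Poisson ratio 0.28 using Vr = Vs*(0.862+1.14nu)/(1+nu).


Numerator factor = 0.862 + 1.14*0.28 = 1.1812
Denominator = 1 + 0.28 = 1.28
Vr = 3344 * 1.1812 / 1.28 = 3085.88 m/s

3085.88


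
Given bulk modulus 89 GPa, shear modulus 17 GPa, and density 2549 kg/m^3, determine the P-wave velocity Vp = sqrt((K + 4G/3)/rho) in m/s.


First compute the effective modulus:
K + 4G/3 = 89e9 + 4*17e9/3 = 111666666666.67 Pa
Then divide by density:
111666666666.67 / 2549 = 43808029.2925 Pa/(kg/m^3)
Take the square root:
Vp = sqrt(43808029.2925) = 6618.76 m/s

6618.76


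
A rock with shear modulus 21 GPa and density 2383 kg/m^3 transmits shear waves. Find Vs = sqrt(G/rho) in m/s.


Convert G to Pa: G = 21e9 Pa
Compute G/rho = 21e9 / 2383 = 8812421.3177
Vs = sqrt(8812421.3177) = 2968.57 m/s

2968.57


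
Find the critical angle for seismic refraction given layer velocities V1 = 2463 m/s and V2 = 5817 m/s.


V1/V2 = 2463/5817 = 0.423414
theta_c = arcsin(0.423414) = 25.0503 degrees

25.0503


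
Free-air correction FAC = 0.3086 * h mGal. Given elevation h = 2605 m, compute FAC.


FAC = 0.3086 * h
= 0.3086 * 2605
= 803.903 mGal

803.903


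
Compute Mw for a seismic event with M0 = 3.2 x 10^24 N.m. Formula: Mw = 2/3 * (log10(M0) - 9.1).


log10(M0) = log10(3.2 x 10^24) = 24.5051
Mw = 2/3 * (24.5051 - 9.1)
= 2/3 * 15.4051
= 10.27

10.27


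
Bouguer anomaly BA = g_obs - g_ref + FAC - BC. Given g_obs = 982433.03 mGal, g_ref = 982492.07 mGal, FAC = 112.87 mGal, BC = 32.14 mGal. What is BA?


BA = g_obs - g_ref + FAC - BC
= 982433.03 - 982492.07 + 112.87 - 32.14
= 21.69 mGal

21.69


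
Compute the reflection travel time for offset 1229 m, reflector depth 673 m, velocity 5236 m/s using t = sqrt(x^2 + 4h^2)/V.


x^2 + 4h^2 = 1229^2 + 4*673^2 = 1510441 + 1811716 = 3322157
sqrt(3322157) = 1822.6785
t = 1822.6785 / 5236 = 0.3481 s

0.3481


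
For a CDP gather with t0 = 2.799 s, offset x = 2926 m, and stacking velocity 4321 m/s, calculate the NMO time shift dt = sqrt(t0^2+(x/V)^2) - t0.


x/Vnmo = 2926/4321 = 0.677158
(x/Vnmo)^2 = 0.458543
t0^2 = 7.834401
sqrt(7.834401 + 0.458543) = 2.879747
dt = 2.879747 - 2.799 = 0.080747

0.080747


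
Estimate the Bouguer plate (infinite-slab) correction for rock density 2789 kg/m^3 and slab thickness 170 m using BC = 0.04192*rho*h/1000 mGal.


BC = 0.04192 * rho * h / 1000
= 0.04192 * 2789 * 170 / 1000
= 19.8755 mGal

19.8755


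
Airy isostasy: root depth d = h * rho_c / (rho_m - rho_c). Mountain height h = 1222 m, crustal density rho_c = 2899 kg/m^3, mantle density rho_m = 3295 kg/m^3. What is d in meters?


rho_m - rho_c = 3295 - 2899 = 396
d = 1222 * 2899 / 396
= 3542578 / 396
= 8945.9 m

8945.9


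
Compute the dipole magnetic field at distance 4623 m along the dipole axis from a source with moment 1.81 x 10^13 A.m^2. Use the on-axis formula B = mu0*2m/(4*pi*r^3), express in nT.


m = 1.81 x 10^13 = 18100000000000 A.m^2
2m = 36200000000000 A.m^2
r^3 = 4623^3 = 98803352367
B = (4pi*10^-7) * 36200000000000 / (4*pi * 98803352367) * 1e9
= 45490261.62398 / 1241599543784.84 * 1e9
= 36638.4329 nT

36638.4329


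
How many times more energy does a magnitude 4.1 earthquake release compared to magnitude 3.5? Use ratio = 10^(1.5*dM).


M2 - M1 = 4.1 - 3.5 = 0.6
1.5 * 0.6 = 0.9
ratio = 10^0.9 = 7.94

7.94


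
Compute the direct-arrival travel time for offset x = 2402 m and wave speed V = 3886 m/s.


t = x / V
= 2402 / 3886
= 0.6181 s

0.6181


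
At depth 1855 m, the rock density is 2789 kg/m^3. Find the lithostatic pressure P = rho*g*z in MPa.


P = rho * g * z / 1e6
= 2789 * 9.81 * 1855 / 1e6
= 50752966.95 / 1e6
= 50.753 MPa

50.753


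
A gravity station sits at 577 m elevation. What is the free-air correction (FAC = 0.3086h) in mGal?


FAC = 0.3086 * h
= 0.3086 * 577
= 178.0622 mGal

178.0622


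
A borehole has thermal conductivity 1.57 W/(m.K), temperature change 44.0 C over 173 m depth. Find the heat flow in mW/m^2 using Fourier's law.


q = k * dT / dz * 1000
= 1.57 * 44.0 / 173 * 1000
= 0.399306 * 1000
= 399.3064 mW/m^2

399.3064


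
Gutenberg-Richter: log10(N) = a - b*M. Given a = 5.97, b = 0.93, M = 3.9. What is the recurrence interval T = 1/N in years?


log10(N) = 5.97 - 0.93*3.9 = 2.343
N = 10^2.343 = 220.292646
T = 1/N = 1/220.292646 = 0.0045 years

0.0045


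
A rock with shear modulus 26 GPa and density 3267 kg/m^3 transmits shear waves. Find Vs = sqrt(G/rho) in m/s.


Convert G to Pa: G = 26e9 Pa
Compute G/rho = 26e9 / 3267 = 7958371.5947
Vs = sqrt(7958371.5947) = 2821.06 m/s

2821.06


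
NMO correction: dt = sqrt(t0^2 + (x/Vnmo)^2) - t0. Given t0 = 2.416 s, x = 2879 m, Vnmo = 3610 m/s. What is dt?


x/Vnmo = 2879/3610 = 0.797507
(x/Vnmo)^2 = 0.636017
t0^2 = 5.837056
sqrt(5.837056 + 0.636017) = 2.544224
dt = 2.544224 - 2.416 = 0.128224

0.128224


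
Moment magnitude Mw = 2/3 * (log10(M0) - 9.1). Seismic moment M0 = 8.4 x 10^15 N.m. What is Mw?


log10(M0) = log10(8.4 x 10^15) = 15.9243
Mw = 2/3 * (15.9243 - 9.1)
= 2/3 * 6.8243
= 4.55

4.55


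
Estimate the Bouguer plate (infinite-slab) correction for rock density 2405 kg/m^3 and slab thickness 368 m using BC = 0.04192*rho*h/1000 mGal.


BC = 0.04192 * rho * h / 1000
= 0.04192 * 2405 * 368 / 1000
= 37.1009 mGal

37.1009


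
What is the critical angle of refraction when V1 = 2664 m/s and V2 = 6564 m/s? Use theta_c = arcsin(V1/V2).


V1/V2 = 2664/6564 = 0.40585
theta_c = arcsin(0.40585) = 23.9444 degrees

23.9444


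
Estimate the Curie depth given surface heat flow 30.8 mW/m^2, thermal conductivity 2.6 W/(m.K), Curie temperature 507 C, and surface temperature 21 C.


T_Curie - T_surf = 507 - 21 = 486 C
Convert q to W/m^2: 30.8 mW/m^2 = 0.0308 W/m^2
d = 486 * 2.6 / 0.0308 = 41025.97 m

41025.97


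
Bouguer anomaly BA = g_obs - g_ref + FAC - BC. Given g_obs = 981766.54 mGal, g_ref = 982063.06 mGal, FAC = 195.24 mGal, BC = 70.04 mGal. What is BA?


BA = g_obs - g_ref + FAC - BC
= 981766.54 - 982063.06 + 195.24 - 70.04
= -171.32 mGal

-171.32


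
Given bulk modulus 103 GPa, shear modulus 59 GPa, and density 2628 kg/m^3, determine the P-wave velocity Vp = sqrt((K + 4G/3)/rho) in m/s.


First compute the effective modulus:
K + 4G/3 = 103e9 + 4*59e9/3 = 181666666666.67 Pa
Then divide by density:
181666666666.67 / 2628 = 69127346.5246 Pa/(kg/m^3)
Take the square root:
Vp = sqrt(69127346.5246) = 8314.29 m/s

8314.29


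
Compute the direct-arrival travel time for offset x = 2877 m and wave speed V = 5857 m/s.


t = x / V
= 2877 / 5857
= 0.4912 s

0.4912


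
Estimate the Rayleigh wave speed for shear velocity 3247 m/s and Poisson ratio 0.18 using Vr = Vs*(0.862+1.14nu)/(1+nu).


Numerator factor = 0.862 + 1.14*0.18 = 1.0672
Denominator = 1 + 0.18 = 1.18
Vr = 3247 * 1.0672 / 1.18 = 2936.61 m/s

2936.61


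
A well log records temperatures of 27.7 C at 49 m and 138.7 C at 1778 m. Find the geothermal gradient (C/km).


dT = 138.7 - 27.7 = 111.0 C
dz = 1778 - 49 = 1729 m
gradient = dT/dz * 1000 = 111.0/1729 * 1000 = 64.199 C/km

64.199


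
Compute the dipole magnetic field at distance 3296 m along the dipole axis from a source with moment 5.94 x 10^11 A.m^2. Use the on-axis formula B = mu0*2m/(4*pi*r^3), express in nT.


m = 5.94 x 10^11 = 594000000000 A.m^2
2m = 1188000000000 A.m^2
r^3 = 3296^3 = 35806478336
B = (4pi*10^-7) * 1188000000000 / (4*pi * 35806478336) * 1e9
= 1492884.828986 / 449957477165.2 * 1e9
= 3317.8354 nT

3317.8354


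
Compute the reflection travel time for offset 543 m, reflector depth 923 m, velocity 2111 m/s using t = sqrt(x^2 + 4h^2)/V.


x^2 + 4h^2 = 543^2 + 4*923^2 = 294849 + 3407716 = 3702565
sqrt(3702565) = 1924.205
t = 1924.205 / 2111 = 0.9115 s

0.9115


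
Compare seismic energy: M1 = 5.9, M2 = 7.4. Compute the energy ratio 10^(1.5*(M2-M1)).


M2 - M1 = 7.4 - 5.9 = 1.5
1.5 * 1.5 = 2.25
ratio = 10^2.25 = 177.83

177.83


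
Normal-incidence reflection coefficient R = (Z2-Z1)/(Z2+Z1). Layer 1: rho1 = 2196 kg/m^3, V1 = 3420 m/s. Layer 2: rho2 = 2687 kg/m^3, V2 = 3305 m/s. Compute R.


Z1 = 2196 * 3420 = 7510320
Z2 = 2687 * 3305 = 8880535
R = (8880535 - 7510320) / (8880535 + 7510320) = 1370215 / 16390855 = 0.0836

0.0836


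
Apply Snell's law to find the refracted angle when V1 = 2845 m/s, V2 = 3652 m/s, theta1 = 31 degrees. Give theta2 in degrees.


sin(theta1) = sin(31 deg) = 0.515038
sin(theta2) = V2/V1 * sin(theta1) = 3652/2845 * 0.515038 = 0.661131
theta2 = arcsin(0.661131) = 41.3862 degrees

41.3862


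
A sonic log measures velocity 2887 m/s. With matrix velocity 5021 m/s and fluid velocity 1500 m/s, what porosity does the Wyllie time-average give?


1/V - 1/Vm = 1/2887 - 1/5021 = 0.00014722
1/Vf - 1/Vm = 1/1500 - 1/5021 = 0.0004675
phi = 0.00014722 / 0.0004675 = 0.3149

0.3149


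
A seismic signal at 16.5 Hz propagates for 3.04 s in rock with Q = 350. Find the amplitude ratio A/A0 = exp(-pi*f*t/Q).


pi*f*t/Q = pi*16.5*3.04/350 = 0.450235
A/A0 = exp(-0.450235) = 0.637478

0.637478


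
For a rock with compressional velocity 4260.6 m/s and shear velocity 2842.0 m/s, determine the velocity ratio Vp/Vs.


Vp/Vs = 4260.6 / 2842.0
= 1.4992

1.4992


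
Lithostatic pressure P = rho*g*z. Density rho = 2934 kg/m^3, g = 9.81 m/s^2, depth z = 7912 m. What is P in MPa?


P = rho * g * z / 1e6
= 2934 * 9.81 * 7912 / 1e6
= 227727456.48 / 1e6
= 227.7275 MPa

227.7275


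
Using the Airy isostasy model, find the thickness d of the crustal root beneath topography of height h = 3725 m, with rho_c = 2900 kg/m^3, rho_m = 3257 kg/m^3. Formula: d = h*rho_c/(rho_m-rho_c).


rho_m - rho_c = 3257 - 2900 = 357
d = 3725 * 2900 / 357
= 10802500 / 357
= 30259.1 m

30259.1


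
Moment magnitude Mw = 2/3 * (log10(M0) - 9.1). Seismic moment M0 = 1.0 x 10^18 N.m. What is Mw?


log10(M0) = log10(1.0 x 10^18) = 18.0
Mw = 2/3 * (18.0 - 9.1)
= 2/3 * 8.9
= 5.93

5.93


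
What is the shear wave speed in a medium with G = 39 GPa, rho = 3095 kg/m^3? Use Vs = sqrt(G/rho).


Convert G to Pa: G = 39e9 Pa
Compute G/rho = 39e9 / 3095 = 12600969.3053
Vs = sqrt(12600969.3053) = 3549.78 m/s

3549.78


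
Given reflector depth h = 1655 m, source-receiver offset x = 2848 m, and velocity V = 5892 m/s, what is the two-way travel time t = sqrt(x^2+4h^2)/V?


x^2 + 4h^2 = 2848^2 + 4*1655^2 = 8111104 + 10956100 = 19067204
sqrt(19067204) = 4366.601
t = 4366.601 / 5892 = 0.7411 s

0.7411


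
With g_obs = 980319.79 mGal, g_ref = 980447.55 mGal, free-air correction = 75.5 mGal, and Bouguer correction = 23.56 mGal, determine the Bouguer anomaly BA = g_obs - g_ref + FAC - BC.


BA = g_obs - g_ref + FAC - BC
= 980319.79 - 980447.55 + 75.5 - 23.56
= -75.82 mGal

-75.82


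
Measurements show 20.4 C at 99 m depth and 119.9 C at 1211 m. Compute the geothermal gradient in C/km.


dT = 119.9 - 20.4 = 99.5 C
dz = 1211 - 99 = 1112 m
gradient = dT/dz * 1000 = 99.5/1112 * 1000 = 89.4784 C/km

89.4784


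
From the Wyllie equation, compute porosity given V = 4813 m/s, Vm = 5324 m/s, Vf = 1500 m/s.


1/V - 1/Vm = 1/4813 - 1/5324 = 1.994e-05
1/Vf - 1/Vm = 1/1500 - 1/5324 = 0.00047884
phi = 1.994e-05 / 0.00047884 = 0.0416

0.0416


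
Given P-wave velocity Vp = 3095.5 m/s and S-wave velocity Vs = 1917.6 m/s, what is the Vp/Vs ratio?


Vp/Vs = 3095.5 / 1917.6
= 1.6143

1.6143


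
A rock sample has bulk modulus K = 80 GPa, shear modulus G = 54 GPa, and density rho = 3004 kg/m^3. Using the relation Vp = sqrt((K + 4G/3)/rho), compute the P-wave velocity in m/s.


First compute the effective modulus:
K + 4G/3 = 80e9 + 4*54e9/3 = 152000000000.0 Pa
Then divide by density:
152000000000.0 / 3004 = 50599201.0652 Pa/(kg/m^3)
Take the square root:
Vp = sqrt(50599201.0652) = 7113.31 m/s

7113.31


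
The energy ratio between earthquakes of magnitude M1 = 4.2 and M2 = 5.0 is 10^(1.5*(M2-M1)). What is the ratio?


M2 - M1 = 5.0 - 4.2 = 0.8
1.5 * 0.8 = 1.2
ratio = 10^1.2 = 15.85

15.85


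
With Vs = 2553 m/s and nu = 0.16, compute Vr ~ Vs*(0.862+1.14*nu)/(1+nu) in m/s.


Numerator factor = 0.862 + 1.14*0.16 = 1.0444
Denominator = 1 + 0.16 = 1.16
Vr = 2553 * 1.0444 / 1.16 = 2298.58 m/s

2298.58


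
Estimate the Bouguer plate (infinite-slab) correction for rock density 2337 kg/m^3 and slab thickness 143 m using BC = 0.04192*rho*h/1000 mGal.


BC = 0.04192 * rho * h / 1000
= 0.04192 * 2337 * 143 / 1000
= 14.0093 mGal

14.0093


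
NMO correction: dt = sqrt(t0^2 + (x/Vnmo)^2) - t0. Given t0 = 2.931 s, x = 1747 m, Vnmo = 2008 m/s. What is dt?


x/Vnmo = 1747/2008 = 0.87002
(x/Vnmo)^2 = 0.756935
t0^2 = 8.590761
sqrt(8.590761 + 0.756935) = 3.0574
dt = 3.0574 - 2.931 = 0.1264

0.1264


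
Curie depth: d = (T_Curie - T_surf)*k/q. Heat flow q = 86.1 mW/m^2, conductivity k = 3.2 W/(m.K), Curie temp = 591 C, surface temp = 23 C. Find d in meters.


T_Curie - T_surf = 591 - 23 = 568 C
Convert q to W/m^2: 86.1 mW/m^2 = 0.0861 W/m^2
d = 568 * 3.2 / 0.0861 = 21110.34 m

21110.34


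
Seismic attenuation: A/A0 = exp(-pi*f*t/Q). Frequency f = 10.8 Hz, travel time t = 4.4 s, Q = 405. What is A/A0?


pi*f*t/Q = pi*10.8*4.4/405 = 0.368614
A/A0 = exp(-0.368614) = 0.691693

0.691693


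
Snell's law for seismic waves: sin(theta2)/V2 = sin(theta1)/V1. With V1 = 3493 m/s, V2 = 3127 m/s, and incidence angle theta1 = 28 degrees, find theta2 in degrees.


sin(theta1) = sin(28 deg) = 0.469472
sin(theta2) = V2/V1 * sin(theta1) = 3127/3493 * 0.469472 = 0.42028
theta2 = arcsin(0.42028) = 24.8523 degrees

24.8523


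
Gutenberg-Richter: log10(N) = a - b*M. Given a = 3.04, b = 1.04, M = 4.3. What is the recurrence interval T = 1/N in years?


log10(N) = 3.04 - 1.04*4.3 = -1.432
N = 10^-1.432 = 0.036983
T = 1/N = 1/0.036983 = 27.0396 years

27.0396


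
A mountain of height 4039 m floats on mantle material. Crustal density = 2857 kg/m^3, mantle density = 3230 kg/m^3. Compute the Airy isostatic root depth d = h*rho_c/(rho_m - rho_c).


rho_m - rho_c = 3230 - 2857 = 373
d = 4039 * 2857 / 373
= 11539423 / 373
= 30936.79 m

30936.79


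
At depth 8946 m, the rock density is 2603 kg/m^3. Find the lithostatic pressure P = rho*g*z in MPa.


P = rho * g * z / 1e6
= 2603 * 9.81 * 8946 / 1e6
= 228439956.78 / 1e6
= 228.44 MPa

228.44


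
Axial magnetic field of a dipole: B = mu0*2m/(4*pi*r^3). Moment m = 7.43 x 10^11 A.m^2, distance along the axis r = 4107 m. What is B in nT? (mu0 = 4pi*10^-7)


m = 7.43 x 10^11 = 743000000000 A.m^2
2m = 1486000000000 A.m^2
r^3 = 4107^3 = 69274613043
B = (4pi*10^-7) * 1486000000000 / (4*pi * 69274613043) * 1e9
= 1867362.673294 / 870530461664.66 * 1e9
= 2145.086 nT

2145.086


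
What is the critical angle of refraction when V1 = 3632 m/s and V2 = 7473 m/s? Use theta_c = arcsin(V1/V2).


V1/V2 = 3632/7473 = 0.486016
theta_c = arcsin(0.486016) = 29.0791 degrees

29.0791


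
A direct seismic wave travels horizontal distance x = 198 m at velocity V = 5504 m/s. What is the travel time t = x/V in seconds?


t = x / V
= 198 / 5504
= 0.036 s

0.036


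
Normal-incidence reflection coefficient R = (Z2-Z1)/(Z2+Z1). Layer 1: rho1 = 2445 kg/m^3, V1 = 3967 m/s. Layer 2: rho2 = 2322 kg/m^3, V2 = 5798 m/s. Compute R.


Z1 = 2445 * 3967 = 9699315
Z2 = 2322 * 5798 = 13462956
R = (13462956 - 9699315) / (13462956 + 9699315) = 3763641 / 23162271 = 0.1625

0.1625


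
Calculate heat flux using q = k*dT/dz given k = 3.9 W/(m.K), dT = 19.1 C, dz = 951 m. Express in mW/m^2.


q = k * dT / dz * 1000
= 3.9 * 19.1 / 951 * 1000
= 0.078328 * 1000
= 78.3281 mW/m^2

78.3281


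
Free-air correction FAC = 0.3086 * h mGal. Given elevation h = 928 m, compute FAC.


FAC = 0.3086 * h
= 0.3086 * 928
= 286.3808 mGal

286.3808


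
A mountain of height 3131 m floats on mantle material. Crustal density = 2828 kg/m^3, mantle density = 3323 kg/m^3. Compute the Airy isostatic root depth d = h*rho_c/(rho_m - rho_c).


rho_m - rho_c = 3323 - 2828 = 495
d = 3131 * 2828 / 495
= 8854468 / 495
= 17887.81 m

17887.81


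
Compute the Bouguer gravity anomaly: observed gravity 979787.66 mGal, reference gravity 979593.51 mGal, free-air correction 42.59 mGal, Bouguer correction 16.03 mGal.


BA = g_obs - g_ref + FAC - BC
= 979787.66 - 979593.51 + 42.59 - 16.03
= 220.71 mGal

220.71


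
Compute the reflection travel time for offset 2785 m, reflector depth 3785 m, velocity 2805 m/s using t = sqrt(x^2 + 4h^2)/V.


x^2 + 4h^2 = 2785^2 + 4*3785^2 = 7756225 + 57304900 = 65061125
sqrt(65061125) = 8066.0477
t = 8066.0477 / 2805 = 2.8756 s

2.8756


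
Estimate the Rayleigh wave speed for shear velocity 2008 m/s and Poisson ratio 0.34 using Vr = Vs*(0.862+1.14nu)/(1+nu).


Numerator factor = 0.862 + 1.14*0.34 = 1.2496
Denominator = 1 + 0.34 = 1.34
Vr = 2008 * 1.2496 / 1.34 = 1872.53 m/s

1872.53


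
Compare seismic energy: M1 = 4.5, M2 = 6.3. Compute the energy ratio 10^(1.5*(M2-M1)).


M2 - M1 = 6.3 - 4.5 = 1.8
1.5 * 1.8 = 2.7
ratio = 10^2.7 = 501.19

501.19


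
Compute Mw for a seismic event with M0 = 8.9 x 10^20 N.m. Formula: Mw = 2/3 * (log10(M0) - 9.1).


log10(M0) = log10(8.9 x 10^20) = 20.9494
Mw = 2/3 * (20.9494 - 9.1)
= 2/3 * 11.8494
= 7.9

7.9


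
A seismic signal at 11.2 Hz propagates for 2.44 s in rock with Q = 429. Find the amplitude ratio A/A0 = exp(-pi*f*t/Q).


pi*f*t/Q = pi*11.2*2.44/429 = 0.200125
A/A0 = exp(-0.200125) = 0.818629

0.818629


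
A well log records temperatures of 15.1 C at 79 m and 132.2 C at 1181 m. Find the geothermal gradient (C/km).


dT = 132.2 - 15.1 = 117.1 C
dz = 1181 - 79 = 1102 m
gradient = dT/dz * 1000 = 117.1/1102 * 1000 = 106.2613 C/km

106.2613


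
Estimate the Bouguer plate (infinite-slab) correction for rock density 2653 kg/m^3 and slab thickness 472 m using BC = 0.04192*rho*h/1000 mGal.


BC = 0.04192 * rho * h / 1000
= 0.04192 * 2653 * 472 / 1000
= 52.4929 mGal

52.4929


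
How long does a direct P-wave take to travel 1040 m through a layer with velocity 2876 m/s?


t = x / V
= 1040 / 2876
= 0.3616 s

0.3616


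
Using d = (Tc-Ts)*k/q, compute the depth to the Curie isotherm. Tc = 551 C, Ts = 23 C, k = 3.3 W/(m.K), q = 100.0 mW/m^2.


T_Curie - T_surf = 551 - 23 = 528 C
Convert q to W/m^2: 100.0 mW/m^2 = 0.1 W/m^2
d = 528 * 3.3 / 0.1 = 17424.0 m

17424.0


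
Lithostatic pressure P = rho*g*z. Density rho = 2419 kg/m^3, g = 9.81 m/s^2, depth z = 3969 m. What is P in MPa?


P = rho * g * z / 1e6
= 2419 * 9.81 * 3969 / 1e6
= 94185917.91 / 1e6
= 94.1859 MPa

94.1859


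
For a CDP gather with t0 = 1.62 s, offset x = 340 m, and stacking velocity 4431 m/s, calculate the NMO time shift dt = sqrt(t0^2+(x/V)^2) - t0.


x/Vnmo = 340/4431 = 0.076732
(x/Vnmo)^2 = 0.005888
t0^2 = 2.6244
sqrt(2.6244 + 0.005888) = 1.621816
dt = 1.621816 - 1.62 = 0.001816

0.001816


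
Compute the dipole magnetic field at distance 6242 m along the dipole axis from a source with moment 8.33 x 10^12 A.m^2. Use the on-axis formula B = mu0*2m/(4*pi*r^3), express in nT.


m = 8.33 x 10^12 = 8330000000000 A.m^2
2m = 16660000000000 A.m^2
r^3 = 6242^3 = 243204324488
B = (4pi*10^-7) * 16660000000000 / (4*pi * 243204324488) * 1e9
= 20935573.443522 / 3056195676531.08 * 1e9
= 6850.2071 nT

6850.2071


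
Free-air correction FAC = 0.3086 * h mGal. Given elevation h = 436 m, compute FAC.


FAC = 0.3086 * h
= 0.3086 * 436
= 134.5496 mGal

134.5496


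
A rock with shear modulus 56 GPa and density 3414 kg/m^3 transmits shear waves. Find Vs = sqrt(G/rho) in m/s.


Convert G to Pa: G = 56e9 Pa
Compute G/rho = 56e9 / 3414 = 16403046.28
Vs = sqrt(16403046.28) = 4050.07 m/s

4050.07


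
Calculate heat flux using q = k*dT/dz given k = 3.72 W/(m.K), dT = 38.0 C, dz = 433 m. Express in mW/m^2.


q = k * dT / dz * 1000
= 3.72 * 38.0 / 433 * 1000
= 0.326467 * 1000
= 326.4665 mW/m^2

326.4665


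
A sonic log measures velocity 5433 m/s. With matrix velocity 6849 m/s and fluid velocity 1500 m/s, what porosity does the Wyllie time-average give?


1/V - 1/Vm = 1/5433 - 1/6849 = 3.805e-05
1/Vf - 1/Vm = 1/1500 - 1/6849 = 0.00052066
phi = 3.805e-05 / 0.00052066 = 0.0731

0.0731


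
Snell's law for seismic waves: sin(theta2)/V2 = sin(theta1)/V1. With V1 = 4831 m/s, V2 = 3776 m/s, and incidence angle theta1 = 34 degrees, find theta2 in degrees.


sin(theta1) = sin(34 deg) = 0.559193
sin(theta2) = V2/V1 * sin(theta1) = 3776/4831 * 0.559193 = 0.437076
theta2 = arcsin(0.437076) = 25.9174 degrees

25.9174


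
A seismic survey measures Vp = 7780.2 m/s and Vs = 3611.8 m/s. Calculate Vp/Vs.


Vp/Vs = 7780.2 / 3611.8
= 2.1541

2.1541


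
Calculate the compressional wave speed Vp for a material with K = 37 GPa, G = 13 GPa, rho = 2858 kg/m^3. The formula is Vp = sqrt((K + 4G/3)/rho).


First compute the effective modulus:
K + 4G/3 = 37e9 + 4*13e9/3 = 54333333333.33 Pa
Then divide by density:
54333333333.33 / 2858 = 19010963.3777 Pa/(kg/m^3)
Take the square root:
Vp = sqrt(19010963.3777) = 4360.16 m/s

4360.16


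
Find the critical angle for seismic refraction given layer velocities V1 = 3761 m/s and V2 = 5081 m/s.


V1/V2 = 3761/5081 = 0.740209
theta_c = arcsin(0.740209) = 47.7492 degrees

47.7492


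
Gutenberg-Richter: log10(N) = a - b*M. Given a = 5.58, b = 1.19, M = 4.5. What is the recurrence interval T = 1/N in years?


log10(N) = 5.58 - 1.19*4.5 = 0.225
N = 10^0.225 = 1.678804
T = 1/N = 1/1.678804 = 0.5957 years

0.5957


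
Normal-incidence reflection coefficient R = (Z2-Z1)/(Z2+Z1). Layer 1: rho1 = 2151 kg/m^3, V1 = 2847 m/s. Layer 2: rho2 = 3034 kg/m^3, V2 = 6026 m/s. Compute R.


Z1 = 2151 * 2847 = 6123897
Z2 = 3034 * 6026 = 18282884
R = (18282884 - 6123897) / (18282884 + 6123897) = 12158987 / 24406781 = 0.4982

0.4982


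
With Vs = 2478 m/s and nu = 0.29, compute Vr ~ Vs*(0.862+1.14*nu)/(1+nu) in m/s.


Numerator factor = 0.862 + 1.14*0.29 = 1.1926
Denominator = 1 + 0.29 = 1.29
Vr = 2478 * 1.1926 / 1.29 = 2290.9 m/s

2290.9


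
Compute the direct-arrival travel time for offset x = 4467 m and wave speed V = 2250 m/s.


t = x / V
= 4467 / 2250
= 1.9853 s

1.9853


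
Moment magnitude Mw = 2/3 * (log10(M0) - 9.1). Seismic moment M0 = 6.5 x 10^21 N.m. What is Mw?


log10(M0) = log10(6.5 x 10^21) = 21.8129
Mw = 2/3 * (21.8129 - 9.1)
= 2/3 * 12.7129
= 8.48

8.48


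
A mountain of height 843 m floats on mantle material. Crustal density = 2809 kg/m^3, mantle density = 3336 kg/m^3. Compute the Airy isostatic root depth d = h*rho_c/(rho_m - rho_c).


rho_m - rho_c = 3336 - 2809 = 527
d = 843 * 2809 / 527
= 2367987 / 527
= 4493.33 m

4493.33


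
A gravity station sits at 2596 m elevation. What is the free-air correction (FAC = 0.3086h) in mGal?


FAC = 0.3086 * h
= 0.3086 * 2596
= 801.1256 mGal

801.1256


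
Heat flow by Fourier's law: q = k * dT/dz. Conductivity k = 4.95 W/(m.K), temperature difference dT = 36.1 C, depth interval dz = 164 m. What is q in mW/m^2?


q = k * dT / dz * 1000
= 4.95 * 36.1 / 164 * 1000
= 1.089604 * 1000
= 1089.6037 mW/m^2

1089.6037


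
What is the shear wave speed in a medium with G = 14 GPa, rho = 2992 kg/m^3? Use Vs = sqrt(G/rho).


Convert G to Pa: G = 14e9 Pa
Compute G/rho = 14e9 / 2992 = 4679144.385
Vs = sqrt(4679144.385) = 2163.13 m/s

2163.13


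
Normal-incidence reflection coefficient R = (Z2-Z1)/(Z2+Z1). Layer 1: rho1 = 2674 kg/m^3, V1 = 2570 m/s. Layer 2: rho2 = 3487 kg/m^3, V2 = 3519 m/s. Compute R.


Z1 = 2674 * 2570 = 6872180
Z2 = 3487 * 3519 = 12270753
R = (12270753 - 6872180) / (12270753 + 6872180) = 5398573 / 19142933 = 0.282

0.282


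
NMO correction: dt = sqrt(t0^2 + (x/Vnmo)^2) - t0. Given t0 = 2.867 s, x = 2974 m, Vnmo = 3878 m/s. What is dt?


x/Vnmo = 2974/3878 = 0.76689
(x/Vnmo)^2 = 0.588121
t0^2 = 8.219689
sqrt(8.219689 + 0.588121) = 2.967795
dt = 2.967795 - 2.867 = 0.100795

0.100795


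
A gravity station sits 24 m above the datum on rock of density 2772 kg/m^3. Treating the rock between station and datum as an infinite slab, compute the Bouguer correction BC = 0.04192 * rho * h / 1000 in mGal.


BC = 0.04192 * rho * h / 1000
= 0.04192 * 2772 * 24 / 1000
= 2.7889 mGal

2.7889


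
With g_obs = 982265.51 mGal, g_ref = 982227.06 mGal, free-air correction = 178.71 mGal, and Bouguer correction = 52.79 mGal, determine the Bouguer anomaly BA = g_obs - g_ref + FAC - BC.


BA = g_obs - g_ref + FAC - BC
= 982265.51 - 982227.06 + 178.71 - 52.79
= 164.37 mGal

164.37


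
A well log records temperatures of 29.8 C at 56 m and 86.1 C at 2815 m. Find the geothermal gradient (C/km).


dT = 86.1 - 29.8 = 56.3 C
dz = 2815 - 56 = 2759 m
gradient = dT/dz * 1000 = 56.3/2759 * 1000 = 20.4059 C/km

20.4059


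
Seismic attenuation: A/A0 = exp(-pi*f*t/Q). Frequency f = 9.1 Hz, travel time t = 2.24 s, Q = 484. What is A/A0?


pi*f*t/Q = pi*9.1*2.24/484 = 0.13231
A/A0 = exp(-0.13231) = 0.876069

0.876069


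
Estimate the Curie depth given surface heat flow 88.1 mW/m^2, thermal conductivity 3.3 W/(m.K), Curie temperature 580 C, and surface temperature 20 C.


T_Curie - T_surf = 580 - 20 = 560 C
Convert q to W/m^2: 88.1 mW/m^2 = 0.0881 W/m^2
d = 560 * 3.3 / 0.0881 = 20976.16 m

20976.16


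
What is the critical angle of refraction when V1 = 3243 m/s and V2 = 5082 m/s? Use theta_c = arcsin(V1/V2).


V1/V2 = 3243/5082 = 0.638135
theta_c = arcsin(0.638135) = 39.6529 degrees

39.6529


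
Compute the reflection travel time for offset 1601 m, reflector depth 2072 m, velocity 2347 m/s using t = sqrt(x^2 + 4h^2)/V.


x^2 + 4h^2 = 1601^2 + 4*2072^2 = 2563201 + 17172736 = 19735937
sqrt(19735937) = 4442.5147
t = 4442.5147 / 2347 = 1.8928 s

1.8928


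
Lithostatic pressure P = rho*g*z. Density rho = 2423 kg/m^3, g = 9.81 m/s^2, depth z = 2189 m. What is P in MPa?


P = rho * g * z / 1e6
= 2423 * 9.81 * 2189 / 1e6
= 52031720.07 / 1e6
= 52.0317 MPa

52.0317


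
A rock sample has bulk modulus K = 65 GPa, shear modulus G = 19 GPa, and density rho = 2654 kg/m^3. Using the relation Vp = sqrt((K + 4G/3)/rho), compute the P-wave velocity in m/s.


First compute the effective modulus:
K + 4G/3 = 65e9 + 4*19e9/3 = 90333333333.33 Pa
Then divide by density:
90333333333.33 / 2654 = 34036674.2025 Pa/(kg/m^3)
Take the square root:
Vp = sqrt(34036674.2025) = 5834.1 m/s

5834.1


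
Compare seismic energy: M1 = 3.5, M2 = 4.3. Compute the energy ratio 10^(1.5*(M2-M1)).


M2 - M1 = 4.3 - 3.5 = 0.8
1.5 * 0.8 = 1.2
ratio = 10^1.2 = 15.85

15.85


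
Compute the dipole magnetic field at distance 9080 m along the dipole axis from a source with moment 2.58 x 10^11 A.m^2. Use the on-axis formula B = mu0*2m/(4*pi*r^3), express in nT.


m = 2.58 x 10^11 = 258000000000 A.m^2
2m = 516000000000 A.m^2
r^3 = 9080^3 = 748613312000
B = (4pi*10^-7) * 516000000000 / (4*pi * 748613312000) * 1e9
= 648424.723701 / 9407352325434.89 * 1e9
= 68.9274 nT

68.9274


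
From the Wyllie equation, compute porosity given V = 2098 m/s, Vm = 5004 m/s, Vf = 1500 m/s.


1/V - 1/Vm = 1/2098 - 1/5004 = 0.0002768
1/Vf - 1/Vm = 1/1500 - 1/5004 = 0.00046683
phi = 0.0002768 / 0.00046683 = 0.5929

0.5929


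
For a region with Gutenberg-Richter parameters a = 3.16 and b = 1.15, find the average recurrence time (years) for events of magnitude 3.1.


log10(N) = 3.16 - 1.15*3.1 = -0.405
N = 10^-0.405 = 0.39355
T = 1/N = 1/0.39355 = 2.541 years

2.541


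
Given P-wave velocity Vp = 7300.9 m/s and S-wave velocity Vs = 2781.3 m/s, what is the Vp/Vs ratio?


Vp/Vs = 7300.9 / 2781.3
= 2.625

2.625


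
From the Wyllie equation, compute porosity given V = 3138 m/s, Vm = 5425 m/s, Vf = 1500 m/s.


1/V - 1/Vm = 1/3138 - 1/5425 = 0.00013434
1/Vf - 1/Vm = 1/1500 - 1/5425 = 0.00048233
phi = 0.00013434 / 0.00048233 = 0.2785

0.2785


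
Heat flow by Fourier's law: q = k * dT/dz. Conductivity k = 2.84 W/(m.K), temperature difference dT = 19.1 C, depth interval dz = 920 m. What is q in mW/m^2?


q = k * dT / dz * 1000
= 2.84 * 19.1 / 920 * 1000
= 0.058961 * 1000
= 58.9609 mW/m^2

58.9609


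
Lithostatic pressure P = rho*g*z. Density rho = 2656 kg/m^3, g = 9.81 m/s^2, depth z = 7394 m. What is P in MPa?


P = rho * g * z / 1e6
= 2656 * 9.81 * 7394 / 1e6
= 192653331.84 / 1e6
= 192.6533 MPa

192.6533


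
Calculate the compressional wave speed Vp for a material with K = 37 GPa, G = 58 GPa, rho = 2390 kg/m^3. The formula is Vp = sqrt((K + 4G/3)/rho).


First compute the effective modulus:
K + 4G/3 = 37e9 + 4*58e9/3 = 114333333333.33 Pa
Then divide by density:
114333333333.33 / 2390 = 47838214.7838 Pa/(kg/m^3)
Take the square root:
Vp = sqrt(47838214.7838) = 6916.52 m/s

6916.52


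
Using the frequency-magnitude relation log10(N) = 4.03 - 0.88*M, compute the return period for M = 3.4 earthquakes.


log10(N) = 4.03 - 0.88*3.4 = 1.038
N = 10^1.038 = 10.914403
T = 1/N = 1/10.914403 = 0.0916 years

0.0916
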